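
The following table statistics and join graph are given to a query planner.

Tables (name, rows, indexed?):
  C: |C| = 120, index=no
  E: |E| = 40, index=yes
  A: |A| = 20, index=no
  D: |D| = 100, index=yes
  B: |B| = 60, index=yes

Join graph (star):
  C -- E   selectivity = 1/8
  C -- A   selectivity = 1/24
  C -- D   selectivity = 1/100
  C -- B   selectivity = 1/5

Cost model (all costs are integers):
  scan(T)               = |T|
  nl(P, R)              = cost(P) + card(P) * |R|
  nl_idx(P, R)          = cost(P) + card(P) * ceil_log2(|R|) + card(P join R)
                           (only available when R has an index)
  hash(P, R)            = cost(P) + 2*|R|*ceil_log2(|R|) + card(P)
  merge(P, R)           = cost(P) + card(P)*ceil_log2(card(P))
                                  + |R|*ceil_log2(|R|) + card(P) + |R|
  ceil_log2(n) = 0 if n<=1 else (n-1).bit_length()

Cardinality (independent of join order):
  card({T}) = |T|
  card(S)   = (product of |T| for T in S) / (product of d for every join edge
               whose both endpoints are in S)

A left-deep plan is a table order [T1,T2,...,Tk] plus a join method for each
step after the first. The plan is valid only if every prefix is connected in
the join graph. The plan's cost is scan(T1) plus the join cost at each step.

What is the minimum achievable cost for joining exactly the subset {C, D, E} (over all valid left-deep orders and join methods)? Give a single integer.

1680

Selinger DP over subsets of {C,D,E}:
  {C}: scan cost=120, card=120
  {E}: scan cost=40, card=40
  {D}: scan cost=100, card=100
  {CE}: card=600; try (E,hash)→720, (C,merge)→1280, (E,merge)→1360, (E,nl_idx)→1440, (C,hash)→1760, (C,nl)→4840 …(+1); best=720 via (E,hash)
  {CD}: card=120; try (D,nl_idx)→1080, (D,hash)→1640, (C,merge)→1860, (D,merge)→1880, (C,hash)→1880, (C,nl)→12100 …(+1); best=1080 via (D,nl_idx)
  {CDE}: card=600; try (E,hash)→1680, (E,merge)→2320, (E,nl_idx)→2400, (D,hash)→2720, (D,nl_idx)→5520, (E,nl)→5880 …(+2); best=1680 via (E,hash)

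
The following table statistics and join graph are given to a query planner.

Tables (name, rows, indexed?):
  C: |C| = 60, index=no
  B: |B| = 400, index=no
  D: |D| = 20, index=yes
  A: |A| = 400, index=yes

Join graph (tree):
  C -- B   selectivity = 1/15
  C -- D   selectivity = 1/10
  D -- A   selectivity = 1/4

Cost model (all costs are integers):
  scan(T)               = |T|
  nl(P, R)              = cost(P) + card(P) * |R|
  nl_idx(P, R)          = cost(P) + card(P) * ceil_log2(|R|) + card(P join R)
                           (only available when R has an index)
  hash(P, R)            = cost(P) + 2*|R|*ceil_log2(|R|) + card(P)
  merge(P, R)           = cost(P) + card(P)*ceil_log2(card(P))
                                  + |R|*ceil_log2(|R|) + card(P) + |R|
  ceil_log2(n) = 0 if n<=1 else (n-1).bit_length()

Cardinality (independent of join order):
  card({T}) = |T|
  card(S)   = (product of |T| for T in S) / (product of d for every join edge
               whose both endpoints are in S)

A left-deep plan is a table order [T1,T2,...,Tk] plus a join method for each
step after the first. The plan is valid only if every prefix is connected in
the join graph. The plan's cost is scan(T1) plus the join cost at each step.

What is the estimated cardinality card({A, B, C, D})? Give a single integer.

320000

Tables in S: A(400), B(400), C(60), D(20)
Edges inside S: C-B(d=15), C-D(d=10), D-A(d=4)
numerator = 400 * 400 * 60 * 20 = 192000000
denominator = 15 * 10 * 4 = 600
card(S) = 192000000 / 600 = 320000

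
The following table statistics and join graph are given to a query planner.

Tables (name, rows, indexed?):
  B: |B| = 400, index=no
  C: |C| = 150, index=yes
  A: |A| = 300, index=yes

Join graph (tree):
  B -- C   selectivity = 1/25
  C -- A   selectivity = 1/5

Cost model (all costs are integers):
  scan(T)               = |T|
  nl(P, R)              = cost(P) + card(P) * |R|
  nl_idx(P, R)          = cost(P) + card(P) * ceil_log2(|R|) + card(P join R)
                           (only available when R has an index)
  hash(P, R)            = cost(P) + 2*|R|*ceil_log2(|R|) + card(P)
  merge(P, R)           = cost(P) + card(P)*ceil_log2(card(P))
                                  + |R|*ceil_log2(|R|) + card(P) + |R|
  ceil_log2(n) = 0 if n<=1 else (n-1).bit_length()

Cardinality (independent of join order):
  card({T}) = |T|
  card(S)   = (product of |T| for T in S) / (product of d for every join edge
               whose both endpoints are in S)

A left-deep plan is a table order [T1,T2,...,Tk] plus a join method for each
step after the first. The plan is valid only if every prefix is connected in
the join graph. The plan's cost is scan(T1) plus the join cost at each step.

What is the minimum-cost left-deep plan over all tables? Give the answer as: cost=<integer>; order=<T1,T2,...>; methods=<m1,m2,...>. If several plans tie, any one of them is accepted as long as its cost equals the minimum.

Selinger DP (subsets sized 1..n):
  {B}: scan cost=400, card=400
  {C}: scan cost=150, card=150
  {A}: scan cost=300, card=300
  {BC}: card=2400; try (C,hash)→3200, (B,merge)→5500, (C,merge)→5750, (C,nl_idx)→6000, (B,hash)→7500, (B,nl)→60150 …(+1); best=3200 via (C,hash)
  {AC}: card=9000; try (C,hash)→3000, (A,merge)→4500, (C,merge)→4650, (A,hash)→5700, (A,nl_idx)→10500, (C,nl_idx)→11700 …(+2); best=3000 via (C,hash)
  {ABC}: card=144000; try (A,hash)→11000, (B,hash)→19200, (A,merge)→37400, (B,merge)→142000, (A,nl_idx)→168800, (A,nl)→723200 …(+1); best=11000 via (A,hash)

cost=11000; order=B,C,A; methods=hash,hash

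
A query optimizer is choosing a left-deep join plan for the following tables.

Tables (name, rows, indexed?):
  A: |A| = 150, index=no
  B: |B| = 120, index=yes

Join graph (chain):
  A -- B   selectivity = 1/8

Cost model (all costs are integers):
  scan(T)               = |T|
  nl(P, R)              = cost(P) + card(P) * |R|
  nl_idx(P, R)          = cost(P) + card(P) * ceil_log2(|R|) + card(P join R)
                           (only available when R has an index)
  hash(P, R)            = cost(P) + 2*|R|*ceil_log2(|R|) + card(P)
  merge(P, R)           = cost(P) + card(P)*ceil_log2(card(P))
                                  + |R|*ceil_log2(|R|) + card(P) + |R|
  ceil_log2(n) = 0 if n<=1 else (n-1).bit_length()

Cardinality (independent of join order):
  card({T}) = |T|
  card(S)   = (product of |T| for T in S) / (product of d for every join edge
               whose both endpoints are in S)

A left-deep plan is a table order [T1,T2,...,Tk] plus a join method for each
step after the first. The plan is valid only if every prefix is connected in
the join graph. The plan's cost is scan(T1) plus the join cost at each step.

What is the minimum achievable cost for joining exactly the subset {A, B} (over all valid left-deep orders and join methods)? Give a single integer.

1980

Selinger DP over subsets of {A,B}:
  {A}: scan cost=150, card=150
  {B}: scan cost=120, card=120
  {AB}: card=2250; try (B,hash)→1980, (A,merge)→2430, (B,merge)→2460, (A,hash)→2640, (B,nl_idx)→3450, (A,nl)→18120 …(+1); best=1980 via (B,hash)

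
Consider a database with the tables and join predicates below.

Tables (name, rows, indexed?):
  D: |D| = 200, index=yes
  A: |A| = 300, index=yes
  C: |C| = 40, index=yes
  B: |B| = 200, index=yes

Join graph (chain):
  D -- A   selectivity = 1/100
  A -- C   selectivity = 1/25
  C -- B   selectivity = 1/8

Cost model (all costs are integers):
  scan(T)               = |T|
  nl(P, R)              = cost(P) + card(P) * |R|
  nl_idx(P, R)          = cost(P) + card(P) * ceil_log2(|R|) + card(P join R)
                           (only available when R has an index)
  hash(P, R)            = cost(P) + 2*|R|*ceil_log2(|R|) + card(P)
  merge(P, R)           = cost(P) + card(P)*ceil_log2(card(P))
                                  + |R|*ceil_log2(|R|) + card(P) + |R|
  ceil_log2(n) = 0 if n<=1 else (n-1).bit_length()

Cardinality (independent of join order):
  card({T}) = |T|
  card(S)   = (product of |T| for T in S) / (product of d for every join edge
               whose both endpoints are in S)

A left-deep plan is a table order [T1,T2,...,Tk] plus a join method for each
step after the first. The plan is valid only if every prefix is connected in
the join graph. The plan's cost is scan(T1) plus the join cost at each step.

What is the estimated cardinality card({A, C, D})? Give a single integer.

Tables in S: A(300), C(40), D(200)
Edges inside S: D-A(d=100), A-C(d=25)
numerator = 300 * 40 * 200 = 2400000
denominator = 100 * 25 = 2500
card(S) = 2400000 / 2500 = 960

960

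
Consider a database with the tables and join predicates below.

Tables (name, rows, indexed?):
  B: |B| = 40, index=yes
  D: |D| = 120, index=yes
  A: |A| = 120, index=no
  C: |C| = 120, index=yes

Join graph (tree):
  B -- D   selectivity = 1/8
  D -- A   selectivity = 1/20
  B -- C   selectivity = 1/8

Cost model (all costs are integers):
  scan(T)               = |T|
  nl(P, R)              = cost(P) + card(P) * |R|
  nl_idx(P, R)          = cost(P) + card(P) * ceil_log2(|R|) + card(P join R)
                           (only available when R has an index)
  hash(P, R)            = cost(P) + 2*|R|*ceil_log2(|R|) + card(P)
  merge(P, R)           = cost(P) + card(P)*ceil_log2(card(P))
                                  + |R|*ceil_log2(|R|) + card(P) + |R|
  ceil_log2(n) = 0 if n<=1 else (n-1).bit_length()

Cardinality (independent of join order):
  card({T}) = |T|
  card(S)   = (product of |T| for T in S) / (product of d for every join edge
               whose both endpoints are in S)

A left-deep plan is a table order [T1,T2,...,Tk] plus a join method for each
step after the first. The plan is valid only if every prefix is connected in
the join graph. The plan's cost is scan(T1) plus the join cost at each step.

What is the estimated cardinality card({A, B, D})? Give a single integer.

3600

Tables in S: A(120), B(40), D(120)
Edges inside S: B-D(d=8), D-A(d=20)
numerator = 120 * 40 * 120 = 576000
denominator = 8 * 20 = 160
card(S) = 576000 / 160 = 3600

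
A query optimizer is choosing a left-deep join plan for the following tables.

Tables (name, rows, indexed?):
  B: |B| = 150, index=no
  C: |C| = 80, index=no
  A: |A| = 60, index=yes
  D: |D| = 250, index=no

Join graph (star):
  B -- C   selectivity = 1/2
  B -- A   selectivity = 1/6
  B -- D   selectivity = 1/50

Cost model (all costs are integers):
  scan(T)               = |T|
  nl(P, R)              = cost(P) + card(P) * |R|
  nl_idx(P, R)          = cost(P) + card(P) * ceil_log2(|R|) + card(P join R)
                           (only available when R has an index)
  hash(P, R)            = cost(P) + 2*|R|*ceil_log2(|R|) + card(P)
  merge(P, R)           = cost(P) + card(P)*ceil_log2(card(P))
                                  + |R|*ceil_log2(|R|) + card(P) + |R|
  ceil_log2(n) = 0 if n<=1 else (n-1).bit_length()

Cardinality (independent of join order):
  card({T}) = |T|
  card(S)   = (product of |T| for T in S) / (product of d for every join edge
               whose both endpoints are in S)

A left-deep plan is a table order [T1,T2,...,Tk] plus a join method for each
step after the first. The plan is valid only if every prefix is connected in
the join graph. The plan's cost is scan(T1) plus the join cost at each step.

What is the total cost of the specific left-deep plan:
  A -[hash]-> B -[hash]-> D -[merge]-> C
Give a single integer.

step 1: scan A: cost=60, card=60
step 2: join B via hash
    card(P join B) = 60*150/(6) = 1500
    cost = 60 + 2*150*8 + 60 = 2520
step 3: join D via hash
    card(P join D) = 1500*250/(50) = 7500
    cost = 2520 + 2*250*8 + 1500 = 8020
step 4: join C via merge
    card(P join C) = 7500*80/(2) = 300000
    cost = 8020 + 7500*13 + 80*7 + 7500 + 80 = 113660

113660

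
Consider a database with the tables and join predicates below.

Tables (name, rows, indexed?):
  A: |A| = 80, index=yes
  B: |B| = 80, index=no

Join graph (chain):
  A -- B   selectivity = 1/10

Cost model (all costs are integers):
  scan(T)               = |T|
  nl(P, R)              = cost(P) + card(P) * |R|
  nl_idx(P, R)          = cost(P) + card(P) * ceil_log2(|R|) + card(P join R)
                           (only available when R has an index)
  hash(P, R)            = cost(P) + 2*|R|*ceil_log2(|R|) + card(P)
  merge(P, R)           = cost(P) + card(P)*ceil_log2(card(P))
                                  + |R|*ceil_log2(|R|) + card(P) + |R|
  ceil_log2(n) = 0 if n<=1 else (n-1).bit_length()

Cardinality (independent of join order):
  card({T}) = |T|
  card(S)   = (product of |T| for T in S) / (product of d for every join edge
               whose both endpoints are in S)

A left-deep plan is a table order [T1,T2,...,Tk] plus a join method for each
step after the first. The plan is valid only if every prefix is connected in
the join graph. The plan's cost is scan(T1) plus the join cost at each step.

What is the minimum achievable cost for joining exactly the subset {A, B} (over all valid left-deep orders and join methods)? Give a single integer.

1280

Selinger DP over subsets of {A,B}:
  {A}: scan cost=80, card=80
  {B}: scan cost=80, card=80
  {AB}: card=640; try (B,hash)→1280, (A,hash)→1280, (A,nl_idx)→1280, (B,merge)→1360, (A,merge)→1360, (B,nl)→6480 …(+1); best=1280 via (B,hash)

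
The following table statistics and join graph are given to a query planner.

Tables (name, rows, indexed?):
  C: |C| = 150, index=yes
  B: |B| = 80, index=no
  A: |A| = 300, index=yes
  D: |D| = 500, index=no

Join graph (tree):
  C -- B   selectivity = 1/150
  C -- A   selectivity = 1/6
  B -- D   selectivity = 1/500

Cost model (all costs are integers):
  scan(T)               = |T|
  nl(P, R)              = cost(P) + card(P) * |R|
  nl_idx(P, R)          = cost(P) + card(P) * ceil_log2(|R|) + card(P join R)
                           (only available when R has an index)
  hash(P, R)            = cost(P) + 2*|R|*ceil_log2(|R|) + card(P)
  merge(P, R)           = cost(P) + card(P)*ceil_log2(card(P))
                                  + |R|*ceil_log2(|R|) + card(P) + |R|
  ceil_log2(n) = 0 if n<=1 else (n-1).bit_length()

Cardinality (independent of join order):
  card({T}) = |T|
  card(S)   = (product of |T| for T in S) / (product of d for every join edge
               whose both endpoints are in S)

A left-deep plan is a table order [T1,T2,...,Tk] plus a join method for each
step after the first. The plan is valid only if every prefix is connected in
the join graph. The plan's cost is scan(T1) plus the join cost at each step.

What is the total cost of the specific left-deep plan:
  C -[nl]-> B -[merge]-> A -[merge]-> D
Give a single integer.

step 1: scan C: cost=150, card=150
step 2: join B via nl
    card(P join B) = 150*80/(150) = 80
    cost = 150 + 150*80 = 12150
step 3: join A via merge
    card(P join A) = 80*300/(6) = 4000
    cost = 12150 + 80*7 + 300*9 + 80 + 300 = 15790
step 4: join D via merge
    card(P join D) = 4000*500/(500) = 4000
    cost = 15790 + 4000*12 + 500*9 + 4000 + 500 = 72790

72790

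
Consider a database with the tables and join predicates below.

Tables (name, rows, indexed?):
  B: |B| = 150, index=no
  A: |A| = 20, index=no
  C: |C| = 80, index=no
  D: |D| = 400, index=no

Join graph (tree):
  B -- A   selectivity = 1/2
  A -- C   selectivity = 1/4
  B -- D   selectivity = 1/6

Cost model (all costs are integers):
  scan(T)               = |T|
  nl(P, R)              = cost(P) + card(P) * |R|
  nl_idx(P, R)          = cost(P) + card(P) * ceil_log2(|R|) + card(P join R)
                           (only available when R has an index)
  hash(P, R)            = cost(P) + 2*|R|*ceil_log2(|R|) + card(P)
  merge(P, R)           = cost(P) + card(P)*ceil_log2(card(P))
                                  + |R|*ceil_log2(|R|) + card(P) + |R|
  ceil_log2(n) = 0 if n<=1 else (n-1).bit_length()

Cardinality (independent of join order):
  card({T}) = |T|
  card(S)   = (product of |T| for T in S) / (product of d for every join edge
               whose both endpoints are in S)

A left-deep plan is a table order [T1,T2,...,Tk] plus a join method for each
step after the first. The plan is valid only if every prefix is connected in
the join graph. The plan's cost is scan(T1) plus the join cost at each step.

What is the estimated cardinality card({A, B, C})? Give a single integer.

30000

Tables in S: A(20), B(150), C(80)
Edges inside S: B-A(d=2), A-C(d=4)
numerator = 20 * 150 * 80 = 240000
denominator = 2 * 4 = 8
card(S) = 240000 / 8 = 30000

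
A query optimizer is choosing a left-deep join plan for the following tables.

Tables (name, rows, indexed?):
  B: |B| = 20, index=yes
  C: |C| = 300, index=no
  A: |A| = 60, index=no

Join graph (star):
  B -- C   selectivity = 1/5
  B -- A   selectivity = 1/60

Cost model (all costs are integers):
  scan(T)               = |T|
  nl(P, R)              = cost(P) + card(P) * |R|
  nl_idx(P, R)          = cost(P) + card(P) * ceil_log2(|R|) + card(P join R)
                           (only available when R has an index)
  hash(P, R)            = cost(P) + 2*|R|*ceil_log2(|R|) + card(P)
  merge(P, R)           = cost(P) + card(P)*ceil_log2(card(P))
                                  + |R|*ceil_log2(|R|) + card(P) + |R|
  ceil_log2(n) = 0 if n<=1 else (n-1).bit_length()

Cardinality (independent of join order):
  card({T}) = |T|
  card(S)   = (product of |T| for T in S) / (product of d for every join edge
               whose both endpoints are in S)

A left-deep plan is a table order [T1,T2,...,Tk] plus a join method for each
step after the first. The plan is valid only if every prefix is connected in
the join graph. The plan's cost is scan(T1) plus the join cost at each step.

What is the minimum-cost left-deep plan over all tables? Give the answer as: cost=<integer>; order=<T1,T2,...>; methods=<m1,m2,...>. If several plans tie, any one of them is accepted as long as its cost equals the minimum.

cost=2720; order=C,B,A; methods=hash,hash

Selinger DP (subsets sized 1..n):
  {B}: scan cost=20, card=20
  {C}: scan cost=300, card=300
  {A}: scan cost=60, card=60
  {BC}: card=1200; try (B,hash)→800, (B,nl_idx)→3000, (C,merge)→3140, (B,merge)→3420, (C,hash)→5440, (C,nl)→6020 …(+1); best=800 via (B,hash)
  {AB}: card=20; try (B,hash)→320, (B,nl_idx)→380, (A,merge)→560, (B,merge)→600, (A,hash)→760, (A,nl)→1220 …(+1); best=320 via (B,hash)
  {ABC}: card=1200; try (A,hash)→2720, (C,merge)→3440, (C,hash)→5740, (C,nl)→6320, (A,merge)→15620, (A,nl)→72800; best=2720 via (A,hash)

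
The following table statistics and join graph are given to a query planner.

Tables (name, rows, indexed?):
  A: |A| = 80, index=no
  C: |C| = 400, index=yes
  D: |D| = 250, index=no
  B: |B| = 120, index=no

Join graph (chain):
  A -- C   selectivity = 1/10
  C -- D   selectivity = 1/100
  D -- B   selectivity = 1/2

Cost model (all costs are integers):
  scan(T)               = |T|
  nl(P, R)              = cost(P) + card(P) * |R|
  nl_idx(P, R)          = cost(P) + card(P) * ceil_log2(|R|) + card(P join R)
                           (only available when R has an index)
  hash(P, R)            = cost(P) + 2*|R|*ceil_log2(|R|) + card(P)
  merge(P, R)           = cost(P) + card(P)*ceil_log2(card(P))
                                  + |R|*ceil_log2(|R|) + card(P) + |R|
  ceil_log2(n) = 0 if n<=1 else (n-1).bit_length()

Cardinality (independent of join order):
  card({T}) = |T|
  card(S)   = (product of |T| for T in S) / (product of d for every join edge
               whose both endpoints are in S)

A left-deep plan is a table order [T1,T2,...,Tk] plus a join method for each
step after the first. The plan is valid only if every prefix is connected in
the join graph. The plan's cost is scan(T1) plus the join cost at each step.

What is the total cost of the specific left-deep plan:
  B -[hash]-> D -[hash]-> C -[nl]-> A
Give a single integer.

4826440

step 1: scan B: cost=120, card=120
step 2: join D via hash
    card(P join D) = 120*250/(2) = 15000
    cost = 120 + 2*250*8 + 120 = 4240
step 3: join C via hash
    card(P join C) = 15000*400/(100) = 60000
    cost = 4240 + 2*400*9 + 15000 = 26440
step 4: join A via nl
    card(P join A) = 60000*80/(10) = 480000
    cost = 26440 + 60000*80 = 4826440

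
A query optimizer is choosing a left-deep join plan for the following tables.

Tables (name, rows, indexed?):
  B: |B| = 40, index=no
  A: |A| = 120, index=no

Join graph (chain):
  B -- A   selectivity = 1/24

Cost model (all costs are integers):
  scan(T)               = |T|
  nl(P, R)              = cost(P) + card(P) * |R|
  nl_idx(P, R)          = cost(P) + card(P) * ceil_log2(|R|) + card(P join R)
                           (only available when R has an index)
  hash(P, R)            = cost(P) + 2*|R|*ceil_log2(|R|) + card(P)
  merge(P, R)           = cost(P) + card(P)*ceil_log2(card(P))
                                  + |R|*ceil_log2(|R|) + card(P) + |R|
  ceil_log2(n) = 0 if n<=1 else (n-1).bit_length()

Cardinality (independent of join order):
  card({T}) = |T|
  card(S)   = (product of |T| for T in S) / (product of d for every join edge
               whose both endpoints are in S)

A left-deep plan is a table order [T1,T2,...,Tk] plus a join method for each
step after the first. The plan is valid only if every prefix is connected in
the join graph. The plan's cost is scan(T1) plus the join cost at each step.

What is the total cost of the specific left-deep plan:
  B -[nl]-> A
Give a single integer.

4840

step 1: scan B: cost=40, card=40
step 2: join A via nl
    card(P join A) = 40*120/(24) = 200
    cost = 40 + 40*120 = 4840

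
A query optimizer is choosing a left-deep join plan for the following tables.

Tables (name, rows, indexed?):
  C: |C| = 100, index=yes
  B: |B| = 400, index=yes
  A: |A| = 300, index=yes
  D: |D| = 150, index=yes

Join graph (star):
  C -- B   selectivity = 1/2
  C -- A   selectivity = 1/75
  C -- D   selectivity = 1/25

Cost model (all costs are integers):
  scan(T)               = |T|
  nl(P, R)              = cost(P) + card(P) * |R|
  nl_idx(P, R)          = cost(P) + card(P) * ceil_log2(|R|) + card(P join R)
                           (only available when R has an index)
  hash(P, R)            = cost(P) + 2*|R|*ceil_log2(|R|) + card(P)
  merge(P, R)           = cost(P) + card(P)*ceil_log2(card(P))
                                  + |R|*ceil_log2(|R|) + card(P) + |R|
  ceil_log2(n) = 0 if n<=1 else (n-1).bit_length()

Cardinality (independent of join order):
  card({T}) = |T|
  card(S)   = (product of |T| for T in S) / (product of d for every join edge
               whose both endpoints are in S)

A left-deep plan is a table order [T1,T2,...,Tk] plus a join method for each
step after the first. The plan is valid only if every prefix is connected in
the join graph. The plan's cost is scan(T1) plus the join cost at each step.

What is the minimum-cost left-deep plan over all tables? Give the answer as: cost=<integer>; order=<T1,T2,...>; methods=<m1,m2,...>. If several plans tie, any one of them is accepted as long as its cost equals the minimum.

cost=13800; order=C,A,D,B; methods=nl_idx,hash,hash

Selinger DP (subsets sized 1..n):
  {C}: scan cost=100, card=100
  {B}: scan cost=400, card=400
  {A}: scan cost=300, card=300
  {D}: scan cost=150, card=150
  {BC}: card=20000; try (C,hash)→2200, (B,merge)→4900, (C,merge)→5200, (B,hash)→7400, (B,nl_idx)→21000, (C,nl_idx)→23200 …(+2); best=2200 via (C,hash)
  {AC}: card=400; try (A,nl_idx)→1400, (C,hash)→2000, (C,nl_idx)→2800, (A,merge)→3900, (C,merge)→4100, (A,hash)→5600 …(+2); best=1400 via (A,nl_idx)
  {CD}: card=600; try (D,nl_idx)→1500, (C,hash)→1700, (C,nl_idx)→1800, (D,merge)→2250, (C,merge)→2300, (D,hash)→2600 …(+2); best=1500 via (D,nl_idx)
  {ABC}: card=80000; try (B,hash)→9000, (B,merge)→9400, (A,hash)→27600, (B,nl_idx)→85000, (B,nl)→161400, (A,nl_idx)→262200 …(+2); best=9000 via (B,hash)
  {BCD}: card=120000; try (B,hash)→9300, (B,merge)→12100, (D,hash)→24600, (B,nl_idx)→126900, (B,nl)→241500, (D,nl_idx)→282200 …(+2); best=9300 via (B,hash)
  {ACD}: card=2400; try (D,hash)→4200, (D,merge)→6750, (D,nl_idx)→7000, (A,hash)→7500, (A,nl_idx)→9300, (A,merge)→11100 …(+2); best=4200 via (D,hash)
  {ABCD}: card=480000; try (B,hash)→13800, (B,merge)→39400, (D,hash)→91400, (A,hash)→134700, (B,nl_idx)→505800, (B,nl)→964200 …(+6); best=13800 via (B,hash)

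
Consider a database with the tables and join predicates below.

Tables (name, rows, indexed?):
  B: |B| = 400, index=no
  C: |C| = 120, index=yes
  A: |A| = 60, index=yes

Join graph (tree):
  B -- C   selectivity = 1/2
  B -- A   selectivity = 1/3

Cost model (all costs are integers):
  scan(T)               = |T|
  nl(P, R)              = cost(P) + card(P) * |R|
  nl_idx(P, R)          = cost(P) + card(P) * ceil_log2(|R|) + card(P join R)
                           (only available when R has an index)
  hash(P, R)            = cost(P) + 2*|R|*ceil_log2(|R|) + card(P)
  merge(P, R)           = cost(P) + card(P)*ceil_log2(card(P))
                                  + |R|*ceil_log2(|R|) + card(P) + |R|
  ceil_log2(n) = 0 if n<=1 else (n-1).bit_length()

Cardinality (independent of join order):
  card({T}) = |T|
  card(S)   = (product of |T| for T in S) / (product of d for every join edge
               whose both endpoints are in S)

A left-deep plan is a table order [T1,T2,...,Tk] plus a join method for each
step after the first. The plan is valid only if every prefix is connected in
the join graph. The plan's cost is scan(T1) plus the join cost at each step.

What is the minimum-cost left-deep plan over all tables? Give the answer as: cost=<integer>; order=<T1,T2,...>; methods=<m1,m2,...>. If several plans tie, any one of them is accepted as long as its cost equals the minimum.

cost=11200; order=B,A,C; methods=hash,hash

Selinger DP (subsets sized 1..n):
  {B}: scan cost=400, card=400
  {C}: scan cost=120, card=120
  {A}: scan cost=60, card=60
  {BC}: card=24000; try (C,hash)→2480, (B,merge)→5080, (C,merge)→5360, (B,hash)→7440, (C,nl_idx)→27200, (B,nl)→48120 …(+1); best=2480 via (C,hash)
  {AB}: card=8000; try (A,hash)→1520, (B,merge)→4480, (A,merge)→4820, (B,hash)→7320, (A,nl_idx)→10800, (B,nl)→24060 …(+1); best=1520 via (A,hash)
  {ABC}: card=480000; try (C,hash)→11200, (A,hash)→27200, (C,merge)→114480, (A,merge)→386900, (C,nl_idx)→537520, (A,nl_idx)→626480 …(+2); best=11200 via (C,hash)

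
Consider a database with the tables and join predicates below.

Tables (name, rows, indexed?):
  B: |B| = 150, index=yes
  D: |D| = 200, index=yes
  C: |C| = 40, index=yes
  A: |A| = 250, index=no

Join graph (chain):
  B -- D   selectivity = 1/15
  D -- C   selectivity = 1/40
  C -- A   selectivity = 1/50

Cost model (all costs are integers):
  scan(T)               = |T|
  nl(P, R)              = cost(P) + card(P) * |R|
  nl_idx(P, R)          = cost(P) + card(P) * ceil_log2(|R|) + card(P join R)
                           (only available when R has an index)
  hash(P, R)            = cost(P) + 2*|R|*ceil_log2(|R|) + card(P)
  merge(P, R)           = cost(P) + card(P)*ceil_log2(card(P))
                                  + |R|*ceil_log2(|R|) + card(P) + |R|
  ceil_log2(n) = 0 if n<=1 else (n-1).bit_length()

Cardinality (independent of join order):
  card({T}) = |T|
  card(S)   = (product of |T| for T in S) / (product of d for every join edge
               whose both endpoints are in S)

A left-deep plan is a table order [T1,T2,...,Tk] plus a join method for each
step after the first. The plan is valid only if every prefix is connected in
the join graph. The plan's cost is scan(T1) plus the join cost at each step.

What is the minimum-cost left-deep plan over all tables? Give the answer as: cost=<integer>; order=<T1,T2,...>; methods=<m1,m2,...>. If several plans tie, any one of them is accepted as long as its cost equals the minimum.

cost=6980; order=A,C,D,B; methods=hash,nl_idx,hash

Selinger DP (subsets sized 1..n):
  {B}: scan cost=150, card=150
  {D}: scan cost=200, card=200
  {C}: scan cost=40, card=40
  {A}: scan cost=250, card=250
  {BD}: card=2000; try (B,hash)→2800, (D,merge)→3300, (D,nl_idx)→3350, (B,merge)→3350, (D,hash)→3500, (B,nl_idx)→3800 …(+2); best=2800 via (B,hash)
  {CD}: card=200; try (D,nl_idx)→560, (C,hash)→880, (C,nl_idx)→1600, (D,merge)→2120, (C,merge)→2280, (D,hash)→3280 …(+2); best=560 via (D,nl_idx)
  {AC}: card=200; try (C,hash)→980, (C,nl_idx)→1950, (A,merge)→2570, (C,merge)→2780, (A,hash)→4080, (A,nl)→10040 …(+1); best=980 via (C,hash)
  {BCD}: card=2000; try (B,hash)→3160, (B,merge)→3710, (B,nl_idx)→4160, (C,hash)→5280, (C,nl_idx)→16800, (C,merge)→27080 …(+2); best=3160 via (B,hash)
  {ACD}: card=1000; try (D,nl_idx)→3580, (D,hash)→4380, (D,merge)→4580, (A,merge)→4610, (A,hash)→4760, (D,nl)→40980 …(+1); best=3580 via (D,nl_idx)
  {ABCD}: card=10000; try (B,hash)→6980, (A,hash)→9160, (B,merge)→15930, (B,nl_idx)→21580, (A,merge)→29410, (B,nl)→153580 …(+1); best=6980 via (B,hash)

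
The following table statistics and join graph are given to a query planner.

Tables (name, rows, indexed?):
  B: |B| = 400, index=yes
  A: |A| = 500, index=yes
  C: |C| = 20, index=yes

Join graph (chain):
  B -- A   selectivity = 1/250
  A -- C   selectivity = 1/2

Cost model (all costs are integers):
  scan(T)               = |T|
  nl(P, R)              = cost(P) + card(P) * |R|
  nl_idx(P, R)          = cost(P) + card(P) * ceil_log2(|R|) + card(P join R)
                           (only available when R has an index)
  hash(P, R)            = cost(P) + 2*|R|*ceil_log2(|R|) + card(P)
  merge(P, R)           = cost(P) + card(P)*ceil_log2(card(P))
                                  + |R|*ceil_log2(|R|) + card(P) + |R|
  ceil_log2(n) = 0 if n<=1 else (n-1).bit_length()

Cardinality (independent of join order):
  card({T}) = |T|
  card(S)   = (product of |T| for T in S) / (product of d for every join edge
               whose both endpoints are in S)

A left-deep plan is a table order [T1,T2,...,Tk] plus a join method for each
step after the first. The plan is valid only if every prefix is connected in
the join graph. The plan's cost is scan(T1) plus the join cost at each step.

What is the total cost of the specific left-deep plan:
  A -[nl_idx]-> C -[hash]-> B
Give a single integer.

step 1: scan A: cost=500, card=500
step 2: join C via nl_idx
    card(P join C) = 500*20/(2) = 5000
    cost = 500 + 500*5 + 5000 = 8000
step 3: join B via hash
    card(P join B) = 5000*400/(250) = 8000
    cost = 8000 + 2*400*9 + 5000 = 20200

20200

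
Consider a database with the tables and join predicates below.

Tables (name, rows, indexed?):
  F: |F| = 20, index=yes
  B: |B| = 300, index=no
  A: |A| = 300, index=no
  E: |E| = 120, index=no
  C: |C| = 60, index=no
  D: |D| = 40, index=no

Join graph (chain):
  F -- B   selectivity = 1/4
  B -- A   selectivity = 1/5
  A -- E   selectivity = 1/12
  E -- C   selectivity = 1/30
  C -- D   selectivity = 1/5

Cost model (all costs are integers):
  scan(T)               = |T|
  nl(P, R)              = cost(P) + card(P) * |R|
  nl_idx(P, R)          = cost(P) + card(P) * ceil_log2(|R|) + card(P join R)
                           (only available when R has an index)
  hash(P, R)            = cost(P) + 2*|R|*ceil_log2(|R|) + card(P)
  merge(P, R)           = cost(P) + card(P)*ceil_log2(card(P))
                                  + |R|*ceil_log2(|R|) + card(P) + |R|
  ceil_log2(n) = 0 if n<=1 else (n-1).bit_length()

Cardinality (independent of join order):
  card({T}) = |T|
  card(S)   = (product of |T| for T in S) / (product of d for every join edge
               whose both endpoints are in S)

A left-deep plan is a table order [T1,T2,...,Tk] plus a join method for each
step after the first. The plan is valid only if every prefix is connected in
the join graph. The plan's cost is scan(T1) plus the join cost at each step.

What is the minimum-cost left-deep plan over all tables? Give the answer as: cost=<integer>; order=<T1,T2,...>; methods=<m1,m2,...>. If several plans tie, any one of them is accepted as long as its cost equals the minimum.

Selinger DP (subsets sized 1..n):
  {F}: scan cost=20, card=20
  {B}: scan cost=300, card=300
  {A}: scan cost=300, card=300
  {E}: scan cost=120, card=120
  {C}: scan cost=60, card=60
  {D}: scan cost=40, card=40
  {BF}: card=1500; try (F,hash)→800, (B,merge)→3140, (F,nl_idx)→3300, (F,merge)→3420, (B,hash)→5440, (B,nl)→6020 …(+1); best=800 via (F,hash)
  {AB}: card=18000; try (B,hash)→6000, (A,hash)→6000, (B,merge)→6300, (A,merge)→6300, (B,nl)→90300, (A,nl)→90300; best=6000 via (B,hash)
  {AE}: card=3000; try (E,hash)→2280, (A,merge)→4080, (E,merge)→4260, (A,hash)→5640, (A,nl)→36120, (E,nl)→36300; best=2280 via (E,hash)
  {CE}: card=240; try (C,hash)→960, (E,merge)→1440, (C,merge)→1500, (E,hash)→1800, (E,nl)→7260, (C,nl)→7320; best=960 via (C,hash)
  {CD}: card=480; try (D,hash)→600, (C,merge)→740, (D,merge)→760, (C,hash)→800, (C,nl)→2440, (D,nl)→2460; best=600 via (D,hash)
  {ABF}: card=90000; try (A,hash)→7700, (A,merge)→21800, (F,hash)→24200, (F,nl_idx)→186000, (F,merge)→294120, (F,nl)→366000 …(+1); best=7700 via (A,hash)
  {ABE}: card=180000; try (B,hash)→10680, (E,hash)→25680, (B,merge)→44280, (E,merge)→294960, (B,nl)→902280, (E,nl)→2166000; best=10680 via (B,hash)
  {ACE}: card=6000; try (C,hash)→6000, (A,merge)→6120, (A,hash)→6600, (C,merge)→41700, (A,nl)→72960, (C,nl)→182280; best=6000 via (C,hash)
  {CDE}: card=1920; try (D,hash)→1680, (E,hash)→2760, (D,merge)→3400, (E,merge)→6360, (D,nl)→10560, (E,nl)→58200; best=1680 via (D,hash)
  {ABEF}: card=900000; try (E,hash)→99380, (F,hash)→190880, (E,merge)→1628660, (F,nl_idx)→1810680, (F,merge)→3430800, (F,nl)→3610680 …(+1); best=99380 via (E,hash)
  {ABCE}: card=360000; try (B,hash)→17400, (B,merge)→93000, (C,hash)→191400, (B,nl)→1806000, (C,merge)→3431100, (C,nl)→10810680; best=17400 via (B,hash)
  {ACDE}: card=48000; try (A,hash)→9000, (D,hash)→12480, (A,merge)→27720, (D,merge)→90280, (D,nl)→246000, (A,nl)→577680; best=9000 via (A,hash)
  {ABCEF}: card=1800000; try (F,hash)→377600, (C,hash)→1000100, (F,nl_idx)→3617400, (F,nl)→7217400, (F,merge)→7217520, (C,merge)→18999800 …(+1); best=377600 via (F,hash)
  {ABCDE}: card=2880000; try (B,hash)→62400, (D,hash)→377880, (B,merge)→828000, (D,merge)→7217680, (B,nl)→14409000, (D,nl)→14417400; best=62400 via (B,hash)
  {ABCDEF}: card=14400000; try (D,hash)→2178080, (F,hash)→2942600, (F,nl_idx)→28862400, (D,merge)→39977880, (F,nl)→57662400, (F,merge)→66302520 …(+1); best=2178080 via (D,hash)

cost=2178080; order=A,E,C,B,F,D; methods=hash,hash,hash,hash,hash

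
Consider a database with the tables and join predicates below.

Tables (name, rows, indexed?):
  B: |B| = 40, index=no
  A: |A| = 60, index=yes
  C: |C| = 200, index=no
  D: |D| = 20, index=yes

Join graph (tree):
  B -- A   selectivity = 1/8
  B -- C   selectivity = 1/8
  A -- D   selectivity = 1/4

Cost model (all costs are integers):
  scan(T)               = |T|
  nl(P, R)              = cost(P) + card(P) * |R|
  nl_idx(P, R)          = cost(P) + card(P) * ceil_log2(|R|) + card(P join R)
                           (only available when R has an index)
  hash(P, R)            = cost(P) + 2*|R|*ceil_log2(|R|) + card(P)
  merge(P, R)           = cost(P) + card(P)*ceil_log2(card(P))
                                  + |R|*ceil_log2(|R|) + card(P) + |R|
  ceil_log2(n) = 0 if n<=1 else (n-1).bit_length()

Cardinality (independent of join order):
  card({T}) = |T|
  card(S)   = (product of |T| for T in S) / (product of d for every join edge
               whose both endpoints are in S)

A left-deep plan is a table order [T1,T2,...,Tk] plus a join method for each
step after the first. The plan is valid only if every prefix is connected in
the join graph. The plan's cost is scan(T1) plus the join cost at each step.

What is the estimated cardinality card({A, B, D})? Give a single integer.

1500

Tables in S: A(60), B(40), D(20)
Edges inside S: B-A(d=8), A-D(d=4)
numerator = 60 * 40 * 20 = 48000
denominator = 8 * 4 = 32
card(S) = 48000 / 32 = 1500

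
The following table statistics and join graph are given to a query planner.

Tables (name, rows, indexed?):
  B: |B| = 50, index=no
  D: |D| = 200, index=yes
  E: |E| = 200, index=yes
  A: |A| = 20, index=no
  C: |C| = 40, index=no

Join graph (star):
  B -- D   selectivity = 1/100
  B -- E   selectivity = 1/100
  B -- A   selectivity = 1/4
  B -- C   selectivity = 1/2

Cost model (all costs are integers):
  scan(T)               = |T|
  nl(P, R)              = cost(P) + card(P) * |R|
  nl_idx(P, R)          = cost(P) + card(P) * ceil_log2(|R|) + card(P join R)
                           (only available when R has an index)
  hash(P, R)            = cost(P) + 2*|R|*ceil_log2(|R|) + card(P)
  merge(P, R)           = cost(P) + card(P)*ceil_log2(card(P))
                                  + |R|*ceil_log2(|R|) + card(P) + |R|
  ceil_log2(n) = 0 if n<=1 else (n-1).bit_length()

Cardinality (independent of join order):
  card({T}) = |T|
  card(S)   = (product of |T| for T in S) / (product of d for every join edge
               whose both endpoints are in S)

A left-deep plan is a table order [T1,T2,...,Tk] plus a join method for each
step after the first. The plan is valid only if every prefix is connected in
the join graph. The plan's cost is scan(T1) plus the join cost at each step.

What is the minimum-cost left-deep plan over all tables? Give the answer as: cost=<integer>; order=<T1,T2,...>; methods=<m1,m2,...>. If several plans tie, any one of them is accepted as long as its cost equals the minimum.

Selinger DP (subsets sized 1..n):
  {B}: scan cost=50, card=50
  {D}: scan cost=200, card=200
  {E}: scan cost=200, card=200
  {A}: scan cost=20, card=20
  {C}: scan cost=40, card=40
  {BD}: card=100; try (D,nl_idx)→550, (B,hash)→1000, (D,merge)→2200, (B,merge)→2350, (D,hash)→3300, (D,nl)→10050 …(+1); best=550 via (D,nl_idx)
  {BE}: card=100; try (E,nl_idx)→550, (B,hash)→1000, (E,merge)→2200, (B,merge)→2350, (E,hash)→3300, (E,nl)→10050 …(+1); best=550 via (E,nl_idx)
  {AB}: card=250; try (A,hash)→300, (B,merge)→490, (A,merge)→520, (B,hash)→640, (B,nl)→1020, (A,nl)→1050; best=300 via (A,hash)
  {BC}: card=1000; try (C,hash)→580, (B,merge)→670, (C,merge)→680, (B,hash)→680, (B,nl)→2040, (C,nl)→2050; best=580 via (C,hash)
  {BDE}: card=200; try (E,nl_idx)→1550, (D,nl_idx)→1550, (E,merge)→3150, (D,merge)→3150, (E,hash)→3850, (D,hash)→3850 …(+2); best=1550 via (E,nl_idx)
  {ABD}: card=500; try (A,hash)→850, (A,merge)→1470, (A,nl)→2550, (D,nl_idx)→2800, (D,hash)→3750, (D,merge)→4350 …(+1); best=850 via (A,hash)
  {BCD}: card=2000; try (C,hash)→1130, (C,merge)→1630, (C,nl)→4550, (D,hash)→4780, (D,nl_idx)→10580, (D,merge)→13380 …(+1); best=1130 via (C,hash)
  {ABE}: card=500; try (A,hash)→850, (A,merge)→1470, (A,nl)→2550, (E,nl_idx)→2800, (E,hash)→3750, (E,merge)→4350 …(+1); best=850 via (A,hash)
  {BCE}: card=2000; try (C,hash)→1130, (C,merge)→1630, (C,nl)→4550, (E,hash)→4780, (E,nl_idx)→10580, (E,merge)→13380 …(+1); best=1130 via (C,hash)
  {ABC}: card=5000; try (C,hash)→1030, (A,hash)→1780, (C,merge)→2830, (C,nl)→10300, (A,merge)→11700, (A,nl)→20580; best=1030 via (C,hash)
  {ABDE}: card=1000; try (A,hash)→1950, (A,merge)→3470, (E,hash)→4550, (D,hash)→4550, (A,nl)→5550, (E,nl_idx)→5850 …(+5); best=1950 via (A,hash)
  {BCDE}: card=4000; try (C,hash)→2230, (C,merge)→3630, (E,hash)→6330, (D,hash)→6330, (C,nl)→9550, (E,nl_idx)→21130 …(+5); best=2230 via (C,hash)
  {ABCD}: card=10000; try (C,hash)→1830, (A,hash)→3330, (C,merge)→6130, (D,hash)→9230, (C,nl)→20850, (A,merge)→25250 …(+4); best=1830 via (C,hash)
  {ABCE}: card=10000; try (C,hash)→1830, (A,hash)→3330, (C,merge)→6130, (E,hash)→9230, (C,nl)→20850, (A,merge)→25250 …(+4); best=1830 via (C,hash)
  {ABCDE}: card=20000; try (C,hash)→3430, (A,hash)→6430, (C,merge)→13230, (E,hash)→15030, (D,hash)→15030, (C,nl)→41950 …(+8); best=3430 via (C,hash)

cost=3430; order=B,D,E,A,C; methods=nl_idx,nl_idx,hash,hash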